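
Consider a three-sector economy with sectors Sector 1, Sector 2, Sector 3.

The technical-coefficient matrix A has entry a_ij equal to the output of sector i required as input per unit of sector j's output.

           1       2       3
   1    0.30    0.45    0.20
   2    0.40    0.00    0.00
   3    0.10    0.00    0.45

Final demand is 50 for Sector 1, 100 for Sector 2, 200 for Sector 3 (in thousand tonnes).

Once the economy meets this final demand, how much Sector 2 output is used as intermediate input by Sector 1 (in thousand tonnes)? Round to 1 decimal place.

I − A =
  [   0.70    -0.45    -0.20]
  [  -0.40     1.00     0.00]
  [  -0.10     0.00     0.55]
Cofactors of I−A, C_ij = (−1)^(i+j)·(minor ij) (rows/columns in the sector order above):
  C_11 = (1.00)(0.55) − (0.00)(0.00) = 0.5500
  C_12 = −[(-0.40)(0.55) − (0.00)(-0.10)] = 0.2200
  C_13 = (-0.40)(0.00) − (1.00)(-0.10) = 0.1000
  C_21 = −[(-0.45)(0.55) − (-0.20)(0.00)] = 0.2475
  C_22 = (0.70)(0.55) − (-0.20)(-0.10) = 0.3650
  C_23 = −[(0.70)(0.00) − (-0.45)(-0.10)] = 0.0450
  C_31 = (-0.45)(0.00) − (-0.20)(1.00) = 0.2000
  C_32 = −[(0.70)(0.00) − (-0.20)(-0.40)] = 0.0800
  C_33 = (0.70)(1.00) − (-0.45)(-0.40) = 0.5200
det(I−A) = Σ_j (I−A)_1j·C_1j = (0.70)(0.5500) + (-0.45)(0.2200) + (-0.20)(0.1000) = 0.2660
adj(I−A) = Cᵀ =
  [ 0.5500   0.2475   0.2000]
  [ 0.2200   0.3650   0.0800]
  [ 0.1000   0.0450   0.5200]
(I − A)⁻¹ = adj(I−A) / det(I−A) ≈
  [   2.0677     0.9305     0.7519]
  [   0.8271     1.3722     0.3008]
  [   0.3759     0.1692     1.9549]
First solve x = (I − A)⁻¹ d = adj(I−A)·d / det(I−A); in particular x_1 = (0.5500·50 + 0.2475·100 + 0.2000·200) / 0.2660 = 92.25 / 0.2660 ≈ 346.805.
Intermediate flow from 2 to 1: z_21 = a_21 · x_1 = 0.40 × 92.25 / 0.2660 = 36.90 / 0.2660 ≈ 138.7.

z_21 = 138.7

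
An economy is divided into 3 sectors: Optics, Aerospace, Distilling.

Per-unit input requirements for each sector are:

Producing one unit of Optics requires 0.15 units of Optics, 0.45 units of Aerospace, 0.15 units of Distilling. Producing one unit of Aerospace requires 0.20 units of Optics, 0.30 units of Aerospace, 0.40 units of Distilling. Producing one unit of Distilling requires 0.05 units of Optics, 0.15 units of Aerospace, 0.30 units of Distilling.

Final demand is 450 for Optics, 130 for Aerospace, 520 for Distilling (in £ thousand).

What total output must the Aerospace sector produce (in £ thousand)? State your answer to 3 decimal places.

I − A =
  [   0.85    -0.20    -0.05]
  [  -0.45     0.70    -0.15]
  [  -0.15    -0.40     0.70]
Cofactors of I−A, C_ij = (−1)^(i+j)·(minor ij) (rows/columns in the sector order above):
  C_11 = (0.70)(0.70) − (-0.15)(-0.40) = 0.4300
  C_12 = −[(-0.45)(0.70) − (-0.15)(-0.15)] = 0.3375
  C_13 = (-0.45)(-0.40) − (0.70)(-0.15) = 0.2850
  C_21 = −[(-0.20)(0.70) − (-0.05)(-0.40)] = 0.1600
  C_22 = (0.85)(0.70) − (-0.05)(-0.15) = 0.5875
  C_23 = −[(0.85)(-0.40) − (-0.20)(-0.15)] = 0.3700
  C_31 = (-0.20)(-0.15) − (-0.05)(0.70) = 0.0650
  C_32 = −[(0.85)(-0.15) − (-0.05)(-0.45)] = 0.1500
  C_33 = (0.85)(0.70) − (-0.20)(-0.45) = 0.5050
det(I−A) = Σ_j (I−A)_1j·C_1j = (0.85)(0.4300) + (-0.20)(0.3375) + (-0.05)(0.2850) = 0.28375
adj(I−A) = Cᵀ =
  [ 0.4300   0.1600   0.0650]
  [ 0.3375   0.5875   0.1500]
  [ 0.2850   0.3700   0.5050]
(I − A)⁻¹ = adj(I−A) / det(I−A) ≈
  [   1.5154     0.5639     0.2291]
  [   1.1894     2.0705     0.5286]
  [   1.0044     1.3040     1.7797]
x = (I − A)⁻¹ d = adj(I−A)·d / det(I−A), with det(I−A) = 0.28375:
  x_1 = (0.4300·450 + 0.1600·130 + 0.0650·520) / 0.28375 = 248.10 / 0.28375 ≈ 874.361
  x_2 = (0.3375·450 + 0.5875·130 + 0.1500·520) / 0.28375 = 306.25 / 0.28375 ≈ 1079.295
  x_3 = (0.2850·450 + 0.3700·130 + 0.5050·520) / 0.28375 = 438.95 / 0.28375 ≈ 1546.960

x_2 = 1079.295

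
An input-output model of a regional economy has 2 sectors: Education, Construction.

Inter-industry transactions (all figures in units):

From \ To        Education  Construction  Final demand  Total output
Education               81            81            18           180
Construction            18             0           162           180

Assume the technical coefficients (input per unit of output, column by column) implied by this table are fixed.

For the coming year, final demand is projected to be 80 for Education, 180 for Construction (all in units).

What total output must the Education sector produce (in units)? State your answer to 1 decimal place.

Technical coefficients a_ij = z_ij / X_j:
  a_EE = 81/180 = 0.45, a_CE = 18/180 = 0.10
  a_EC = 81/180 = 0.45, a_CC = 0/180 = 0.00
I − A =
  [   0.55    -0.45]
  [  -0.10     1.00]
det(I−A) = (0.55)(1.00) − (-0.45)(-0.10) = 0.5050
adj(I−A) = [[1.00, 0.45], [0.10, 0.55]]
(I − A)⁻¹ = adj(I−A) / det(I−A) ≈
  [   1.9802     0.8911]
  [   0.1980     1.0891]
x = (I − A)⁻¹ d = adj(I−A)·d / det(I−A), with det(I−A) = 0.5050:
  x_E = (1.00·80 + 0.45·180) / 0.5050 = 161.00 / 0.5050 ≈ 318.8
  x_C = (0.10·80 + 0.55·180) / 0.5050 = 107.00 / 0.5050 ≈ 211.9

x_E = 318.8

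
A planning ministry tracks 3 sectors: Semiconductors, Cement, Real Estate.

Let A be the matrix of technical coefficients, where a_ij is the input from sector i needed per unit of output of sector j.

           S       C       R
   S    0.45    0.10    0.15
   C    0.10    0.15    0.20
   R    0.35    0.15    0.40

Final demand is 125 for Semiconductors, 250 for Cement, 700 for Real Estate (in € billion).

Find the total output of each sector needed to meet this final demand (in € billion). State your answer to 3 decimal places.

x_S = 900.796, x_C = 848.132, x_R = 1904.164

I − A =
  [   0.55    -0.10    -0.15]
  [  -0.10     0.85    -0.20]
  [  -0.35    -0.15     0.60]
Cofactors of I−A, C_ij = (−1)^(i+j)·(minor ij) (rows/columns in the sector order above):
  C_11 = (0.85)(0.60) − (-0.20)(-0.15) = 0.4800
  C_12 = −[(-0.10)(0.60) − (-0.20)(-0.35)] = 0.1300
  C_13 = (-0.10)(-0.15) − (0.85)(-0.35) = 0.3125
  C_21 = −[(-0.10)(0.60) − (-0.15)(-0.15)] = 0.0825
  C_22 = (0.55)(0.60) − (-0.15)(-0.35) = 0.2775
  C_23 = −[(0.55)(-0.15) − (-0.10)(-0.35)] = 0.1175
  C_31 = (-0.10)(-0.20) − (-0.15)(0.85) = 0.1475
  C_32 = −[(0.55)(-0.20) − (-0.15)(-0.10)] = 0.1250
  C_33 = (0.55)(0.85) − (-0.10)(-0.10) = 0.4575
det(I−A) = Σ_j (I−A)_1j·C_1j = (0.55)(0.4800) + (-0.10)(0.1300) + (-0.15)(0.3125) = 0.204125
adj(I−A) = Cᵀ =
  [ 0.4800   0.0825   0.1475]
  [ 0.1300   0.2775   0.1250]
  [ 0.3125   0.1175   0.4575]
(I − A)⁻¹ = adj(I−A) / det(I−A) ≈
  [   2.3515     0.4042     0.7226]
  [   0.6369     1.3595     0.6124]
  [   1.5309     0.5756     2.2413]
x = (I − A)⁻¹ d = adj(I−A)·d / det(I−A), with det(I−A) = 0.204125:
  x_S = (0.4800·125 + 0.0825·250 + 0.1475·700) / 0.204125 = 183.875 / 0.204125 ≈ 900.796
  x_C = (0.1300·125 + 0.2775·250 + 0.1250·700) / 0.204125 = 173.125 / 0.204125 ≈ 848.132
  x_R = (0.3125·125 + 0.1175·250 + 0.4575·700) / 0.204125 = 388.6875 / 0.204125 ≈ 1904.164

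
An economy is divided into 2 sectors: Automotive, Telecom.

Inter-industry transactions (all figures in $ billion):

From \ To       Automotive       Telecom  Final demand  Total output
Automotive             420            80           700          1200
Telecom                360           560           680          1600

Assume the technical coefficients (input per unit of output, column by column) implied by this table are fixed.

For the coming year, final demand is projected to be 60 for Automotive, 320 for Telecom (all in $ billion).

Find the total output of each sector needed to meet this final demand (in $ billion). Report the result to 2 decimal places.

x_1 = 134.97, x_2 = 554.60

Technical coefficients a_ij = z_ij / X_j:
  a_11 = 420/1200 = 0.35, a_21 = 360/1200 = 0.30
  a_12 = 80/1600 = 0.05, a_22 = 560/1600 = 0.35
I − A =
  [   0.65    -0.05]
  [  -0.30     0.65]
det(I−A) = (0.65)(0.65) − (-0.05)(-0.30) = 0.4075
adj(I−A) = [[0.65, 0.05], [0.30, 0.65]]
(I − A)⁻¹ = adj(I−A) / det(I−A) ≈
  [   1.5951     0.1227]
  [   0.7362     1.5951]
x = (I − A)⁻¹ d = adj(I−A)·d / det(I−A), with det(I−A) = 0.4075:
  x_1 = (0.65·60 + 0.05·320) / 0.4075 = 55.00 / 0.4075 ≈ 134.97
  x_2 = (0.30·60 + 0.65·320) / 0.4075 = 226.00 / 0.4075 ≈ 554.60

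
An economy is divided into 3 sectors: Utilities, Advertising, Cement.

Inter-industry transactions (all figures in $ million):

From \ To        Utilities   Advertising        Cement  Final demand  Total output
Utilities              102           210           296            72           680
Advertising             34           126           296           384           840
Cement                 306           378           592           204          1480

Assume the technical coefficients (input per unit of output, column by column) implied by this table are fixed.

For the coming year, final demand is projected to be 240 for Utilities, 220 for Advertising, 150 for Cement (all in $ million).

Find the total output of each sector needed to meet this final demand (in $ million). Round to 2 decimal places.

x_U = 758.54, x_A = 602.44, x_C = 1270.73

Technical coefficients a_ij = z_ij / X_j:
  a_UU = 102/680 = 0.15, a_AU = 34/680 = 0.05, a_CU = 306/680 = 0.45
  a_UA = 210/840 = 0.25, a_AA = 126/840 = 0.15, a_CA = 378/840 = 0.45
  a_UC = 296/1480 = 0.20, a_AC = 296/1480 = 0.20, a_CC = 592/1480 = 0.40
I − A =
  [   0.85    -0.25    -0.20]
  [  -0.05     0.85    -0.20]
  [  -0.45    -0.45     0.60]
Cofactors of I−A, C_ij = (−1)^(i+j)·(minor ij) (rows/columns in the sector order above):
  C_11 = (0.85)(0.60) − (-0.20)(-0.45) = 0.4200
  C_12 = −[(-0.05)(0.60) − (-0.20)(-0.45)] = 0.1200
  C_13 = (-0.05)(-0.45) − (0.85)(-0.45) = 0.4050
  C_21 = −[(-0.25)(0.60) − (-0.20)(-0.45)] = 0.2400
  C_22 = (0.85)(0.60) − (-0.20)(-0.45) = 0.4200
  C_23 = −[(0.85)(-0.45) − (-0.25)(-0.45)] = 0.4950
  C_31 = (-0.25)(-0.20) − (-0.20)(0.85) = 0.2200
  C_32 = −[(0.85)(-0.20) − (-0.20)(-0.05)] = 0.1800
  C_33 = (0.85)(0.85) − (-0.25)(-0.05) = 0.7100
det(I−A) = Σ_j (I−A)_1j·C_1j = (0.85)(0.4200) + (-0.25)(0.1200) + (-0.20)(0.4050) = 0.2460
adj(I−A) = Cᵀ =
  [ 0.4200   0.2400   0.2200]
  [ 0.1200   0.4200   0.1800]
  [ 0.4050   0.4950   0.7100]
(I − A)⁻¹ = adj(I−A) / det(I−A) ≈
  [   1.7073     0.9756     0.8943]
  [   0.4878     1.7073     0.7317]
  [   1.6463     2.0122     2.8862]
x = (I − A)⁻¹ d = adj(I−A)·d / det(I−A), with det(I−A) = 0.2460:
  x_U = (0.4200·240 + 0.2400·220 + 0.2200·150) / 0.2460 = 186.60 / 0.2460 ≈ 758.54
  x_A = (0.1200·240 + 0.4200·220 + 0.1800·150) / 0.2460 = 148.20 / 0.2460 ≈ 602.44
  x_C = (0.4050·240 + 0.4950·220 + 0.7100·150) / 0.2460 = 312.60 / 0.2460 ≈ 1270.73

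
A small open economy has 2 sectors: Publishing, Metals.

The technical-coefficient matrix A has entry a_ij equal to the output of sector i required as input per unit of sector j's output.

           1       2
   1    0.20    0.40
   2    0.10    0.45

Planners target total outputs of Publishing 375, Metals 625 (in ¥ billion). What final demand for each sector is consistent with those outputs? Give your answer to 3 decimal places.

I − A =
  [   0.80    -0.40]
  [  -0.10     0.55]
d = (I − A) x:
  d_1 = (+0.80)·375 + (-0.40)·625 = 50.000
  d_2 = (-0.10)·375 + (+0.55)·625 = 306.250

d_1 = 50.000, d_2 = 306.250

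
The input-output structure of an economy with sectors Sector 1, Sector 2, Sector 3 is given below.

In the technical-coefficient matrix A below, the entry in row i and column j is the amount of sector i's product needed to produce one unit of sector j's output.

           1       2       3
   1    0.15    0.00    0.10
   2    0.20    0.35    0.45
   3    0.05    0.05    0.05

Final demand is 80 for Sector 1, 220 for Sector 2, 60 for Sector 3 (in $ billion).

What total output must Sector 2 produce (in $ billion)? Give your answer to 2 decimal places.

x_2 = 434.10

I − A =
  [   0.85     0.00    -0.10]
  [  -0.20     0.65    -0.45]
  [  -0.05    -0.05     0.95]
Cofactors of I−A, C_ij = (−1)^(i+j)·(minor ij) (rows/columns in the sector order above):
  C_11 = (0.65)(0.95) − (-0.45)(-0.05) = 0.5950
  C_12 = −[(-0.20)(0.95) − (-0.45)(-0.05)] = 0.2125
  C_13 = (-0.20)(-0.05) − (0.65)(-0.05) = 0.0425
  C_21 = −[(0.00)(0.95) − (-0.10)(-0.05)] = 0.0050
  C_22 = (0.85)(0.95) − (-0.10)(-0.05) = 0.8025
  C_23 = −[(0.85)(-0.05) − (0.00)(-0.05)] = 0.0425
  C_31 = (0.00)(-0.45) − (-0.10)(0.65) = 0.0650
  C_32 = −[(0.85)(-0.45) − (-0.10)(-0.20)] = 0.4025
  C_33 = (0.85)(0.65) − (0.00)(-0.20) = 0.5525
det(I−A) = Σ_j (I−A)_1j·C_1j = (0.85)(0.5950) + (0.00)(0.2125) + (-0.10)(0.0425) = 0.5015
adj(I−A) = Cᵀ =
  [ 0.5950   0.0050   0.0650]
  [ 0.2125   0.8025   0.4025]
  [ 0.0425   0.0425   0.5525]
(I − A)⁻¹ = adj(I−A) / det(I−A) ≈
  [   1.1864     0.0100     0.1296]
  [   0.4237     1.6002     0.8026]
  [   0.0847     0.0847     1.1017]
x = (I − A)⁻¹ d = adj(I−A)·d / det(I−A), with det(I−A) = 0.5015:
  x_1 = (0.5950·80 + 0.0050·220 + 0.0650·60) / 0.5015 = 52.60 / 0.5015 ≈ 104.89
  x_2 = (0.2125·80 + 0.8025·220 + 0.4025·60) / 0.5015 = 217.70 / 0.5015 ≈ 434.10
  x_3 = (0.0425·80 + 0.0425·220 + 0.5525·60) / 0.5015 = 45.90 / 0.5015 ≈ 91.53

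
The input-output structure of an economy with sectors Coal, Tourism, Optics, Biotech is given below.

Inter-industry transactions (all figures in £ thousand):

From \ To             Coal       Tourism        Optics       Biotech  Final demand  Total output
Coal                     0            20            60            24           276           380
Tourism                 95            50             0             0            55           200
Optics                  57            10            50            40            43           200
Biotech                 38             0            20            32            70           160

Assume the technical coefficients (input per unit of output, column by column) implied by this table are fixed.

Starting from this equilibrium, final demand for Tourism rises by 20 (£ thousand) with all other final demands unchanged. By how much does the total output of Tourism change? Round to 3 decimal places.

Δx_T = 27.929

Technical coefficients a_ij = z_ij / X_j:
  a_CC = 0/380 = 0.00, a_TC = 95/380 = 0.25, a_OC = 57/380 = 0.15, a_BC = 38/380 = 0.10
  a_CT = 20/200 = 0.10, a_TT = 50/200 = 0.25, a_OT = 10/200 = 0.05, a_BT = 0/200 = 0.00
  a_CO = 60/200 = 0.30, a_TO = 0/200 = 0.00, a_OO = 50/200 = 0.25, a_BO = 20/200 = 0.10
  a_CB = 24/160 = 0.15, a_TB = 0/160 = 0.00, a_OB = 40/160 = 0.25, a_BB = 32/160 = 0.20
I − A =
  [   1.00    -0.10    -0.30    -0.15]
  [  -0.25     0.75     0.00     0.00]
  [  -0.15    -0.05     0.75    -0.25]
  [  -0.10     0.00    -0.10     0.80]
Compute the cofactors C_ij = (−1)^(i+j)·(3×3 minor ij) of I−A; the adjugate is their transpose:
adj(I−A) = Cᵀ =
  [ 0.431250   0.070250   0.191250   0.140625]
  [ 0.143750   0.518000   0.063750   0.046875]
  [ 0.118750   0.053750   0.568750   0.200000]
  [ 0.068750   0.015500   0.095000   0.506250]
det(I−A) = Σ_j (I−A)_1j·C_1j = (1.00)(0.431250) + (-0.10)(0.143750) + (-0.30)(0.118750) + (-0.15)(0.068750) = 0.3709375
(I − A)⁻¹ = adj(I−A) / det(I−A) ≈
  [   1.1626     0.1894     0.5156     0.3791]
  [   0.3875     1.3965     0.1719     0.1264]
  [   0.3201     0.1449     1.5333     0.5392]
  [   0.1853     0.0418     0.2561     1.3648]
Δx = (I − A)⁻¹ Δd with Δd having +20 in the Tourism component and 0 elsewhere.
So Δx_T = L_TT · (+20), where L_TT = adj(I−A)_TT / det(I−A) = 0.518000 / 0.3709375.
Δx_T = 0.518000 × (+20) / 0.3709375 = 10.36 / 0.3709375 ≈ 27.929.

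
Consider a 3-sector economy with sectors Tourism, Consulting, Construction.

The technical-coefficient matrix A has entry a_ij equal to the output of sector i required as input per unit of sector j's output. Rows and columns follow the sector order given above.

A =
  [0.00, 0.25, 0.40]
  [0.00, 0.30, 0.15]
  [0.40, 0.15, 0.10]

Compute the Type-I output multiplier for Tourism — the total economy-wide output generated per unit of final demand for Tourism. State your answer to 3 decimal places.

m_1 = 1.972

I − A =
  [   1.00    -0.25    -0.40]
  [   0.00     0.70    -0.15]
  [  -0.40    -0.15     0.90]
Cofactors of I−A, C_ij = (−1)^(i+j)·(minor ij) (rows/columns in the sector order above):
  C_11 = (0.70)(0.90) − (-0.15)(-0.15) = 0.6075
  C_12 = −[(0.00)(0.90) − (-0.15)(-0.40)] = 0.0600
  C_13 = (0.00)(-0.15) − (0.70)(-0.40) = 0.2800
  C_21 = −[(-0.25)(0.90) − (-0.40)(-0.15)] = 0.2850
  C_22 = (1.00)(0.90) − (-0.40)(-0.40) = 0.7400
  C_23 = −[(1.00)(-0.15) − (-0.25)(-0.40)] = 0.2500
  C_31 = (-0.25)(-0.15) − (-0.40)(0.70) = 0.3175
  C_32 = −[(1.00)(-0.15) − (-0.40)(0.00)] = 0.1500
  C_33 = (1.00)(0.70) − (-0.25)(0.00) = 0.7000
det(I−A) = Σ_j (I−A)_1j·C_1j = (1.00)(0.6075) + (-0.25)(0.0600) + (-0.40)(0.2800) = 0.4805
adj(I−A) = Cᵀ =
  [ 0.6075   0.2850   0.3175]
  [ 0.0600   0.7400   0.1500]
  [ 0.2800   0.2500   0.7000]
(I − A)⁻¹ = adj(I−A) / det(I−A) ≈
  [   1.2643     0.5931     0.6608]
  [   0.1249     1.5401     0.3122]
  [   0.5827     0.5203     1.4568]
The output multiplier for sector j is the column-j sum of the Leontief inverse (I − A)⁻¹ = adj(I−A) / det(I−A).
Column 1 of adj(I−A): (0.6075, 0.0600, 0.2800); det(I−A) = 0.4805.
m_1 = (0.6075 + 0.0600 + 0.2800) / 0.4805 = 0.9475 / 0.4805 ≈ 1.972.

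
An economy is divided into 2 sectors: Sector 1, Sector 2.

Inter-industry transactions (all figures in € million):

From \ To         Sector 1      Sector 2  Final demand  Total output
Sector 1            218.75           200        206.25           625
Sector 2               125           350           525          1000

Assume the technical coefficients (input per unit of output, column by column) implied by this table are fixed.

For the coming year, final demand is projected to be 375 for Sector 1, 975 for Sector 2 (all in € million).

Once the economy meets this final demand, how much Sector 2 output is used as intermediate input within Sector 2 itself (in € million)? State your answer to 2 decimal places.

z_22 = 648.53

Technical coefficients a_ij = z_ij / X_j:
  a_11 = 218.75/625 = 0.35, a_21 = 125/625 = 0.20
  a_12 = 200/1000 = 0.20, a_22 = 350/1000 = 0.35
I − A =
  [   0.65    -0.20]
  [  -0.20     0.65]
det(I−A) = (0.65)(0.65) − (-0.20)(-0.20) = 0.3825
adj(I−A) = [[0.65, 0.20], [0.20, 0.65]]
(I − A)⁻¹ = adj(I−A) / det(I−A) ≈
  [   1.6993     0.5229]
  [   0.5229     1.6993]
First solve x = (I − A)⁻¹ d = adj(I−A)·d / det(I−A); in particular x_2 = (0.20·375 + 0.65·975) / 0.3825 = 708.75 / 0.3825 ≈ 1852.9412.
Intermediate flow from 2 to 2: z_22 = a_22 · x_2 = 0.35 × 708.75 / 0.3825 = 248.0625 / 0.3825 ≈ 648.53.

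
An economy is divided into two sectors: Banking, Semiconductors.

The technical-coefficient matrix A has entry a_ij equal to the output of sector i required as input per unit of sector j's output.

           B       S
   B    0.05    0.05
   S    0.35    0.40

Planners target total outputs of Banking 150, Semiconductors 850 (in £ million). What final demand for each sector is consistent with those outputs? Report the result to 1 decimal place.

I − A =
  [   0.95    -0.05]
  [  -0.35     0.60]
d = (I − A) x:
  d_B = (+0.95)·150 + (-0.05)·850 = 100.0
  d_S = (-0.35)·150 + (+0.60)·850 = 457.5

d_B = 100.0, d_S = 457.5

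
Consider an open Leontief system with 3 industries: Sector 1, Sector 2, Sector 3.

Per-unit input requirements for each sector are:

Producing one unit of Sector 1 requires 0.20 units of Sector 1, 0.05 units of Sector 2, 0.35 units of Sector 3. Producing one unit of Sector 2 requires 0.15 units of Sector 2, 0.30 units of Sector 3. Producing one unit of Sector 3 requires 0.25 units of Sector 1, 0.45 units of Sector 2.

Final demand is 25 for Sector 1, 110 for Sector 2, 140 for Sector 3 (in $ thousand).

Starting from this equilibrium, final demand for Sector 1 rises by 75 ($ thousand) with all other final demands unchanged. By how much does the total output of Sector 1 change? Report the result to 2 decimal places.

I − A =
  [   0.80     0.00    -0.25]
  [  -0.05     0.85    -0.45]
  [  -0.35    -0.30     1.00]
Cofactors of I−A, C_ij = (−1)^(i+j)·(minor ij) (rows/columns in the sector order above):
  C_11 = (0.85)(1.00) − (-0.45)(-0.30) = 0.7150
  C_12 = −[(-0.05)(1.00) − (-0.45)(-0.35)] = 0.2075
  C_13 = (-0.05)(-0.30) − (0.85)(-0.35) = 0.3125
  C_21 = −[(0.00)(1.00) − (-0.25)(-0.30)] = 0.0750
  C_22 = (0.80)(1.00) − (-0.25)(-0.35) = 0.7125
  C_23 = −[(0.80)(-0.30) − (0.00)(-0.35)] = 0.2400
  C_31 = (0.00)(-0.45) − (-0.25)(0.85) = 0.2125
  C_32 = −[(0.80)(-0.45) − (-0.25)(-0.05)] = 0.3725
  C_33 = (0.80)(0.85) − (0.00)(-0.05) = 0.6800
det(I−A) = Σ_j (I−A)_1j·C_1j = (0.80)(0.7150) + (0.00)(0.2075) + (-0.25)(0.3125) = 0.493875
adj(I−A) = Cᵀ =
  [ 0.7150   0.0750   0.2125]
  [ 0.2075   0.7125   0.3725]
  [ 0.3125   0.2400   0.6800]
(I − A)⁻¹ = adj(I−A) / det(I−A) ≈
  [   1.4477     0.1519     0.4303]
  [   0.4201     1.4427     0.7542]
  [   0.6328     0.4860     1.3769]
Δx = (I − A)⁻¹ Δd with Δd having +75 in the Sector 1 component and 0 elsewhere.
So Δx_1 = L_11 · (+75), where L_11 = adj(I−A)_11 / det(I−A) = 0.7150 / 0.493875.
Δx_1 = 0.7150 × (+75) / 0.493875 = 53.625 / 0.493875 ≈ 108.58.

Δx_1 = 108.58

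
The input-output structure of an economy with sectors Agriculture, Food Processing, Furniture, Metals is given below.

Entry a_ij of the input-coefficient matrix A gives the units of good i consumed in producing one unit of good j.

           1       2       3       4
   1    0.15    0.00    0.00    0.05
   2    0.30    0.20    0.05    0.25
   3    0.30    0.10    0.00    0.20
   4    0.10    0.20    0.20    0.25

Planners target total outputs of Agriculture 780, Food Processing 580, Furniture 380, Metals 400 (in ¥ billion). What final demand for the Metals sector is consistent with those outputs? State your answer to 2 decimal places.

d_4 = 30.00

I − A =
  [   0.85     0.00     0.00    -0.05]
  [  -0.30     0.80    -0.05    -0.25]
  [  -0.30    -0.10     1.00    -0.20]
  [  -0.10    -0.20    -0.20     0.75]
d = (I − A) x:
  d_1 = (+0.85)·780 + (+0.00)·580 + (+0.00)·380 + (-0.05)·400 = 643.00
  d_2 = (-0.30)·780 + (+0.80)·580 + (-0.05)·380 + (-0.25)·400 = 111.00
  d_3 = (-0.30)·780 + (-0.10)·580 + (+1.00)·380 + (-0.20)·400 = 8.00
  d_4 = (-0.10)·780 + (-0.20)·580 + (-0.20)·380 + (+0.75)·400 = 30.00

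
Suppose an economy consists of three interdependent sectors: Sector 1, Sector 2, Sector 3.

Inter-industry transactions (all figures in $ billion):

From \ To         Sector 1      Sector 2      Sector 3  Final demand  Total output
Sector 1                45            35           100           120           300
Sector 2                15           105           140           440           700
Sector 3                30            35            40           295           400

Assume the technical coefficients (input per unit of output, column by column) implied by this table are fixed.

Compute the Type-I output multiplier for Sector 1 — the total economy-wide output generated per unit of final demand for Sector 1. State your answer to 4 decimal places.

Technical coefficients a_ij = z_ij / X_j:
  a_11 = 45/300 = 0.15, a_21 = 15/300 = 0.05, a_31 = 30/300 = 0.10
  a_12 = 35/700 = 0.05, a_22 = 105/700 = 0.15, a_32 = 35/700 = 0.05
  a_13 = 100/400 = 0.25, a_23 = 140/400 = 0.35, a_33 = 40/400 = 0.10
I − A =
  [   0.85    -0.05    -0.25]
  [  -0.05     0.85    -0.35]
  [  -0.10    -0.05     0.90]
Cofactors of I−A, C_ij = (−1)^(i+j)·(minor ij) (rows/columns in the sector order above):
  C_11 = (0.85)(0.90) − (-0.35)(-0.05) = 0.7475
  C_12 = −[(-0.05)(0.90) − (-0.35)(-0.10)] = 0.0800
  C_13 = (-0.05)(-0.05) − (0.85)(-0.10) = 0.0875
  C_21 = −[(-0.05)(0.90) − (-0.25)(-0.05)] = 0.0575
  C_22 = (0.85)(0.90) − (-0.25)(-0.10) = 0.7400
  C_23 = −[(0.85)(-0.05) − (-0.05)(-0.10)] = 0.0475
  C_31 = (-0.05)(-0.35) − (-0.25)(0.85) = 0.2300
  C_32 = −[(0.85)(-0.35) − (-0.25)(-0.05)] = 0.3100
  C_33 = (0.85)(0.85) − (-0.05)(-0.05) = 0.7200
det(I−A) = Σ_j (I−A)_1j·C_1j = (0.85)(0.7475) + (-0.05)(0.0800) + (-0.25)(0.0875) = 0.6095
adj(I−A) = Cᵀ =
  [ 0.7475   0.0575   0.2300]
  [ 0.0800   0.7400   0.3100]
  [ 0.0875   0.0475   0.7200]
(I − A)⁻¹ = adj(I−A) / det(I−A) ≈
  [   1.22642     0.09434     0.37736]
  [   0.13126     1.21411     0.50861]
  [   0.14356     0.07793     1.18130]
The output multiplier for sector j is the column-j sum of the Leontief inverse (I − A)⁻¹ = adj(I−A) / det(I−A).
Column 1 of adj(I−A): (0.7475, 0.0800, 0.0875); det(I−A) = 0.6095.
m_1 = (0.7475 + 0.0800 + 0.0875) / 0.6095 = 0.915 / 0.6095 ≈ 1.5012.

m_1 = 1.5012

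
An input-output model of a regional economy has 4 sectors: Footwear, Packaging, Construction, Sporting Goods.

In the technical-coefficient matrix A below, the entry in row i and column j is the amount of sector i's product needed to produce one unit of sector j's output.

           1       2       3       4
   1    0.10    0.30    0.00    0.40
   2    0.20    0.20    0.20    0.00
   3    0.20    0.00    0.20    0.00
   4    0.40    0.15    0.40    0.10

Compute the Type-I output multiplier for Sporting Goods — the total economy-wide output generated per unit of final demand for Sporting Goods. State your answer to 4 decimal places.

I − A =
  [   0.90    -0.30     0.00    -0.40]
  [  -0.20     0.80    -0.20     0.00]
  [  -0.20     0.00     0.80     0.00]
  [  -0.40    -0.15    -0.40     0.90]
Compute the cofactors C_ij = (−1)^(i+j)·(3×3 minor ij) of I−A; the adjugate is their transpose:
adj(I−A) = Cᵀ =
  [ 0.5760   0.2640   0.1940   0.2560]
  [ 0.1800   0.4880   0.1620   0.0800]
  [ 0.1440   0.0660   0.4540   0.0640]
  [ 0.3500   0.2280   0.3150   0.5160]
det(I−A) = Σ_j (I−A)_1j·C_1j = (0.90)(0.5760) + (-0.30)(0.1800) + (0.00)(0.1440) + (-0.40)(0.3500) = 0.3244
(I − A)⁻¹ = adj(I−A) / det(I−A) ≈
  [   1.77559     0.81381     0.59803     0.78915]
  [   0.55487     1.50432     0.49938     0.24661]
  [   0.44390     0.20345     1.39951     0.19729]
  [   1.07891     0.70284     0.97102     1.59063]
The output multiplier for sector j is the column-j sum of the Leontief inverse (I − A)⁻¹ = adj(I−A) / det(I−A).
Column 4 of adj(I−A): (0.2560, 0.0800, 0.0640, 0.5160); det(I−A) = 0.3244.
m_4 = (0.2560 + 0.0800 + 0.0640 + 0.5160) / 0.3244 = 0.916 / 0.3244 ≈ 2.8237.

m_4 = 2.8237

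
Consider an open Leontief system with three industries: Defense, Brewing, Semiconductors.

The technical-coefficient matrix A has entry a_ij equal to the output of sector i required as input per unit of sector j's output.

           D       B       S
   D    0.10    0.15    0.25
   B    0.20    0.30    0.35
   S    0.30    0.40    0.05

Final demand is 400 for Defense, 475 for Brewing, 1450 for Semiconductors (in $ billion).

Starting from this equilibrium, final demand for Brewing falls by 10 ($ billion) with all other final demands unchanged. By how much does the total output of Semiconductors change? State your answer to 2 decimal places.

I − A =
  [   0.90    -0.15    -0.25]
  [  -0.20     0.70    -0.35]
  [  -0.30    -0.40     0.95]
Cofactors of I−A, C_ij = (−1)^(i+j)·(minor ij) (rows/columns in the sector order above):
  C_11 = (0.70)(0.95) − (-0.35)(-0.40) = 0.5250
  C_12 = −[(-0.20)(0.95) − (-0.35)(-0.30)] = 0.2950
  C_13 = (-0.20)(-0.40) − (0.70)(-0.30) = 0.2900
  C_21 = −[(-0.15)(0.95) − (-0.25)(-0.40)] = 0.2425
  C_22 = (0.90)(0.95) − (-0.25)(-0.30) = 0.7800
  C_23 = −[(0.90)(-0.40) − (-0.15)(-0.30)] = 0.4050
  C_31 = (-0.15)(-0.35) − (-0.25)(0.70) = 0.2275
  C_32 = −[(0.90)(-0.35) − (-0.25)(-0.20)] = 0.3650
  C_33 = (0.90)(0.70) − (-0.15)(-0.20) = 0.6000
det(I−A) = Σ_j (I−A)_1j·C_1j = (0.90)(0.5250) + (-0.15)(0.2950) + (-0.25)(0.2900) = 0.35575
adj(I−A) = Cᵀ =
  [ 0.5250   0.2425   0.2275]
  [ 0.2950   0.7800   0.3650]
  [ 0.2900   0.4050   0.6000]
(I − A)⁻¹ = adj(I−A) / det(I−A) ≈
  [   1.4758     0.6817     0.6395]
  [   0.8292     2.1926     1.0260]
  [   0.8152     1.1384     1.6866]
Δx = (I − A)⁻¹ Δd with Δd having -10 in the Brewing component and 0 elsewhere.
So Δx_S = L_SB · (-10), where L_SB = adj(I−A)_SB / det(I−A) = 0.4050 / 0.35575.
Δx_S = 0.4050 × (-10) / 0.35575 = -4.05 / 0.35575 ≈ -11.38.

Δx_S = -11.38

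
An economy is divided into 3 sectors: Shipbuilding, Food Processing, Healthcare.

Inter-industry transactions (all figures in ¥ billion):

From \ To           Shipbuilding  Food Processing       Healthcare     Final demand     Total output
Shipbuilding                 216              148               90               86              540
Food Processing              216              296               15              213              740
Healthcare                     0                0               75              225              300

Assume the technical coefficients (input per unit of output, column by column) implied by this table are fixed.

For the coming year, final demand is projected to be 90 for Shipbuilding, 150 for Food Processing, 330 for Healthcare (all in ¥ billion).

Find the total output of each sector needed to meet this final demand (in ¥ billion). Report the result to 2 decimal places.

x_1 = 598.57, x_2 = 685.71, x_3 = 440.00

Technical coefficients a_ij = z_ij / X_j:
  a_11 = 216/540 = 0.40, a_21 = 216/540 = 0.40, a_31 = 0/540 = 0.00
  a_12 = 148/740 = 0.20, a_22 = 296/740 = 0.40, a_32 = 0/740 = 0.00
  a_13 = 90/300 = 0.30, a_23 = 15/300 = 0.05, a_33 = 75/300 = 0.25
I − A =
  [   0.60    -0.20    -0.30]
  [  -0.40     0.60    -0.05]
  [   0.00     0.00     0.75]
Cofactors of I−A, C_ij = (−1)^(i+j)·(minor ij) (rows/columns in the sector order above):
  C_11 = (0.60)(0.75) − (-0.05)(0.00) = 0.4500
  C_12 = −[(-0.40)(0.75) − (-0.05)(0.00)] = 0.3000
  C_13 = (-0.40)(0.00) − (0.60)(0.00) = 0.0000
  C_21 = −[(-0.20)(0.75) − (-0.30)(0.00)] = 0.1500
  C_22 = (0.60)(0.75) − (-0.30)(0.00) = 0.4500
  C_23 = −[(0.60)(0.00) − (-0.20)(0.00)] = 0.0000
  C_31 = (-0.20)(-0.05) − (-0.30)(0.60) = 0.1900
  C_32 = −[(0.60)(-0.05) − (-0.30)(-0.40)] = 0.1500
  C_33 = (0.60)(0.60) − (-0.20)(-0.40) = 0.2800
det(I−A) = Σ_j (I−A)_1j·C_1j = (0.60)(0.4500) + (-0.20)(0.3000) + (-0.30)(0.0000) = 0.2100
adj(I−A) = Cᵀ =
  [ 0.4500   0.1500   0.1900]
  [ 0.3000   0.4500   0.1500]
  [ 0.0000   0.0000   0.2800]
(I − A)⁻¹ = adj(I−A) / det(I−A) ≈
  [   2.1429     0.7143     0.9048]
  [   1.4286     2.1429     0.7143]
  [   0.0000     0.0000     1.3333]
x = (I − A)⁻¹ d = adj(I−A)·d / det(I−A), with det(I−A) = 0.2100:
  x_1 = (0.4500·90 + 0.1500·150 + 0.1900·330) / 0.2100 = 125.70 / 0.2100 ≈ 598.57
  x_2 = (0.3000·90 + 0.4500·150 + 0.1500·330) / 0.2100 = 144.00 / 0.2100 ≈ 685.71
  x_3 = (0.0000·90 + 0.0000·150 + 0.2800·330) / 0.2100 = 92.40 / 0.2100 = 440.00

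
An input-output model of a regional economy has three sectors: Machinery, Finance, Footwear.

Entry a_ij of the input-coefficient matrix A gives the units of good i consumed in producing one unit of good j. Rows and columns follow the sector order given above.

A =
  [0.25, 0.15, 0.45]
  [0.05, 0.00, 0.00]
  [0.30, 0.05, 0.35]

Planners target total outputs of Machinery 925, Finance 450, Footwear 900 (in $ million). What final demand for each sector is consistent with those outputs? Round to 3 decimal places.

d_1 = 221.250, d_2 = 403.750, d_3 = 285.000

I − A =
  [   0.75    -0.15    -0.45]
  [  -0.05     1.00     0.00]
  [  -0.30    -0.05     0.65]
d = (I − A) x:
  d_1 = (+0.75)·925 + (-0.15)·450 + (-0.45)·900 = 221.250
  d_2 = (-0.05)·925 + (+1.00)·450 + (+0.00)·900 = 403.750
  d_3 = (-0.30)·925 + (-0.05)·450 + (+0.65)·900 = 285.000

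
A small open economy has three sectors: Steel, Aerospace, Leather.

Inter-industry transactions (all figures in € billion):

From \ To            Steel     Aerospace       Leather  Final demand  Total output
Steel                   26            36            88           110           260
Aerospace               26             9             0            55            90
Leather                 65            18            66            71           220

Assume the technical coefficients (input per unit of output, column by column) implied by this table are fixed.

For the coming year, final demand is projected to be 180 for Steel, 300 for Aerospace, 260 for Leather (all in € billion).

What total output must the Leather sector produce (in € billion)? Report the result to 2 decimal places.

Technical coefficients a_ij = z_ij / X_j:
  a_11 = 26/260 = 0.10, a_21 = 26/260 = 0.10, a_31 = 65/260 = 0.25
  a_12 = 36/90 = 0.40, a_22 = 9/90 = 0.10, a_32 = 18/90 = 0.20
  a_13 = 88/220 = 0.40, a_23 = 0/220 = 0.00, a_33 = 66/220 = 0.30
I − A =
  [   0.90    -0.40    -0.40]
  [  -0.10     0.90     0.00]
  [  -0.25    -0.20     0.70]
Cofactors of I−A, C_ij = (−1)^(i+j)·(minor ij) (rows/columns in the sector order above):
  C_11 = (0.90)(0.70) − (0.00)(-0.20) = 0.6300
  C_12 = −[(-0.10)(0.70) − (0.00)(-0.25)] = 0.0700
  C_13 = (-0.10)(-0.20) − (0.90)(-0.25) = 0.2450
  C_21 = −[(-0.40)(0.70) − (-0.40)(-0.20)] = 0.3600
  C_22 = (0.90)(0.70) − (-0.40)(-0.25) = 0.5300
  C_23 = −[(0.90)(-0.20) − (-0.40)(-0.25)] = 0.2800
  C_31 = (-0.40)(0.00) − (-0.40)(0.90) = 0.3600
  C_32 = −[(0.90)(0.00) − (-0.40)(-0.10)] = 0.0400
  C_33 = (0.90)(0.90) − (-0.40)(-0.10) = 0.7700
det(I−A) = Σ_j (I−A)_1j·C_1j = (0.90)(0.6300) + (-0.40)(0.0700) + (-0.40)(0.2450) = 0.4410
adj(I−A) = Cᵀ =
  [ 0.6300   0.3600   0.3600]
  [ 0.0700   0.5300   0.0400]
  [ 0.2450   0.2800   0.7700]
(I − A)⁻¹ = adj(I−A) / det(I−A) ≈
  [   1.4286     0.8163     0.8163]
  [   0.1587     1.2018     0.0907]
  [   0.5556     0.6349     1.7460]
x = (I − A)⁻¹ d = adj(I−A)·d / det(I−A), with det(I−A) = 0.4410:
  x_1 = (0.6300·180 + 0.3600·300 + 0.3600·260) / 0.4410 = 315.00 / 0.4410 ≈ 714.29
  x_2 = (0.0700·180 + 0.5300·300 + 0.0400·260) / 0.4410 = 182.00 / 0.4410 ≈ 412.70
  x_3 = (0.2450·180 + 0.2800·300 + 0.7700·260) / 0.4410 = 328.30 / 0.4410 ≈ 744.44

x_3 = 744.44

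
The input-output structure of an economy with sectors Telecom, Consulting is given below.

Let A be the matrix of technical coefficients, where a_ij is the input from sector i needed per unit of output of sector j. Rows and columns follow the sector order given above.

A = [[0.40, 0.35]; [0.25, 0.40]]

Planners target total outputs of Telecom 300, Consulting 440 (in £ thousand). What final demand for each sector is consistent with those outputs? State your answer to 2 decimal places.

I − A =
  [   0.60    -0.35]
  [  -0.25     0.60]
d = (I − A) x:
  d_T = (+0.60)·300 + (-0.35)·440 = 26.00
  d_C = (-0.25)·300 + (+0.60)·440 = 189.00

d_T = 26.00, d_C = 189.00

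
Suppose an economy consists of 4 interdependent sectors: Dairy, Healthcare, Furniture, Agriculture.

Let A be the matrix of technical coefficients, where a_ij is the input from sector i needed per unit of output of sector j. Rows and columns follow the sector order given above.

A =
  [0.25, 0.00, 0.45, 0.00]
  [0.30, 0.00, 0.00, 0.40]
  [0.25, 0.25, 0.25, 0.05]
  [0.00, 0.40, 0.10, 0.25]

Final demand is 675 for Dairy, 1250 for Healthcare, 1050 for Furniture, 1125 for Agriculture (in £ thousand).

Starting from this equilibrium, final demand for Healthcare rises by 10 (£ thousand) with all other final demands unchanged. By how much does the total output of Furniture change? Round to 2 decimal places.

I − A =
  [   0.75     0.00    -0.45     0.00]
  [  -0.30     1.00     0.00    -0.40]
  [  -0.25    -0.25     0.75    -0.05]
  [   0.00    -0.40    -0.10     0.75]
Compute the cofactors C_ij = (−1)^(i+j)·(3×3 minor ij) of I−A; the adjugate is their transpose:
adj(I−A) = Cᵀ =
  [ 0.427500   0.093375   0.265500   0.067500]
  [ 0.177250   0.333750   0.131250   0.186750]
  [ 0.209750   0.155625   0.442500   0.112500]
  [ 0.122500   0.198750   0.129000   0.416250]
det(I−A) = Σ_j (I−A)_1j·C_1j = (0.75)(0.427500) + (0.00)(0.177250) + (-0.45)(0.209750) + (0.00)(0.122500) = 0.2262375
(I − A)⁻¹ = adj(I−A) / det(I−A) ≈
  [   1.8896     0.4127     1.1735     0.2984]
  [   0.7835     1.4752     0.5801     0.8255]
  [   0.9271     0.6879     1.9559     0.4973]
  [   0.5415     0.8785     0.5702     1.8399]
Δx = (I − A)⁻¹ Δd with Δd having +10 in the Healthcare component and 0 elsewhere.
So Δx_F = L_FH · (+10), where L_FH = adj(I−A)_FH / det(I−A) = 0.155625 / 0.2262375.
Δx_F = 0.155625 × (+10) / 0.2262375 = 1.55625 / 0.2262375 ≈ 6.88.

Δx_F = 6.88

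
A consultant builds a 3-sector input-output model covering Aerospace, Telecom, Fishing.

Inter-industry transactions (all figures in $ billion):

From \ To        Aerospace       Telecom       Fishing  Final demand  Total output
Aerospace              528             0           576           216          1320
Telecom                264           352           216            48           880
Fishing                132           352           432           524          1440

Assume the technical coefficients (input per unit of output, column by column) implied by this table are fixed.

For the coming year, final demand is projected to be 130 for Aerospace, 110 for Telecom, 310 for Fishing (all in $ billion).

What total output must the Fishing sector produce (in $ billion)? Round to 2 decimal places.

Technical coefficients a_ij = z_ij / X_j:
  a_11 = 528/1320 = 0.40, a_21 = 264/1320 = 0.20, a_31 = 132/1320 = 0.10
  a_12 = 0/880 = 0.00, a_22 = 352/880 = 0.40, a_32 = 352/880 = 0.40
  a_13 = 576/1440 = 0.40, a_23 = 216/1440 = 0.15, a_33 = 432/1440 = 0.30
I − A =
  [   0.60     0.00    -0.40]
  [  -0.20     0.60    -0.15]
  [  -0.10    -0.40     0.70]
Cofactors of I−A, C_ij = (−1)^(i+j)·(minor ij) (rows/columns in the sector order above):
  C_11 = (0.60)(0.70) − (-0.15)(-0.40) = 0.3600
  C_12 = −[(-0.20)(0.70) − (-0.15)(-0.10)] = 0.1550
  C_13 = (-0.20)(-0.40) − (0.60)(-0.10) = 0.1400
  C_21 = −[(0.00)(0.70) − (-0.40)(-0.40)] = 0.1600
  C_22 = (0.60)(0.70) − (-0.40)(-0.10) = 0.3800
  C_23 = −[(0.60)(-0.40) − (0.00)(-0.10)] = 0.2400
  C_31 = (0.00)(-0.15) − (-0.40)(0.60) = 0.2400
  C_32 = −[(0.60)(-0.15) − (-0.40)(-0.20)] = 0.1700
  C_33 = (0.60)(0.60) − (0.00)(-0.20) = 0.3600
det(I−A) = Σ_j (I−A)_1j·C_1j = (0.60)(0.3600) + (0.00)(0.1550) + (-0.40)(0.1400) = 0.1600
adj(I−A) = Cᵀ =
  [ 0.3600   0.1600   0.2400]
  [ 0.1550   0.3800   0.1700]
  [ 0.1400   0.2400   0.3600]
(I − A)⁻¹ = adj(I−A) / det(I−A) ≈
  [   2.2500     1.0000     1.5000]
  [   0.9688     2.3750     1.0625]
  [   0.8750     1.5000     2.2500]
x = (I − A)⁻¹ d = adj(I−A)·d / det(I−A), with det(I−A) = 0.1600:
  x_1 = (0.3600·130 + 0.1600·110 + 0.2400·310) / 0.1600 = 138.80 / 0.1600 = 867.50
  x_2 = (0.1550·130 + 0.3800·110 + 0.1700·310) / 0.1600 = 114.65 / 0.1600 ≈ 716.56
  x_3 = (0.1400·130 + 0.2400·110 + 0.3600·310) / 0.1600 = 156.20 / 0.1600 = 976.25

x_3 = 976.25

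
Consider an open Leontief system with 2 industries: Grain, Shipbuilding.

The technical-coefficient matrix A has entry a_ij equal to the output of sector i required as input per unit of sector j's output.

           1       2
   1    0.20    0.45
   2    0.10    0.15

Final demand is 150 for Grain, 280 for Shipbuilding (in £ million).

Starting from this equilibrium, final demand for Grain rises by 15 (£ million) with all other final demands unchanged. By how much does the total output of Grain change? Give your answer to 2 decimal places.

Δx_1 = 20.08

I − A =
  [   0.80    -0.45]
  [  -0.10     0.85]
det(I−A) = (0.80)(0.85) − (-0.45)(-0.10) = 0.6350
adj(I−A) = [[0.85, 0.45], [0.10, 0.80]]
(I − A)⁻¹ = adj(I−A) / det(I−A) ≈
  [   1.3386     0.7087]
  [   0.1575     1.2598]
Δx = (I − A)⁻¹ Δd with Δd having +15 in the Grain component and 0 elsewhere.
So Δx_1 = L_11 · (+15), where L_11 = adj(I−A)_11 / det(I−A) = 0.85 / 0.6350.
Δx_1 = 0.85 × (+15) / 0.6350 = 12.75 / 0.6350 ≈ 20.08.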